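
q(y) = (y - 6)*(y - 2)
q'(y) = 2*y - 8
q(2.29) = -1.08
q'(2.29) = -3.42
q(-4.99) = 76.82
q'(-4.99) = -17.98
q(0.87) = 5.80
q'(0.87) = -6.26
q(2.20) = -0.76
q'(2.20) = -3.60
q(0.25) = 10.06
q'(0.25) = -7.50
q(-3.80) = 56.84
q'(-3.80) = -15.60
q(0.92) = 5.49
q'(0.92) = -6.16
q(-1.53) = 26.58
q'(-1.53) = -11.06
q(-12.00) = 252.00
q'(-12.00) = -32.00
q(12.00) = 60.00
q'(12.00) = 16.00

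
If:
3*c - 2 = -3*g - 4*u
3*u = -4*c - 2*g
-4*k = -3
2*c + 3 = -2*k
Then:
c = -9/4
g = -39/4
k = 3/4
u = 19/2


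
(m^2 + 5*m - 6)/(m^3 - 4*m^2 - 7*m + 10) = (m + 6)/(m^2 - 3*m - 10)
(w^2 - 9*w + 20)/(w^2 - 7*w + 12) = (w - 5)/(w - 3)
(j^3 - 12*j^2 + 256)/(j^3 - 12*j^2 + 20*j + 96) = (j^2 - 4*j - 32)/(j^2 - 4*j - 12)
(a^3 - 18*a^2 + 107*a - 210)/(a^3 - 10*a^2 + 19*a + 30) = (a - 7)/(a + 1)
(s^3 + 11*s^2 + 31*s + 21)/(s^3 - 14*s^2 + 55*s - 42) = (s^3 + 11*s^2 + 31*s + 21)/(s^3 - 14*s^2 + 55*s - 42)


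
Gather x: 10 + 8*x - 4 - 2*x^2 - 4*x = -2*x^2 + 4*x + 6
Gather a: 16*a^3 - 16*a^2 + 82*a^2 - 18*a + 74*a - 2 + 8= 16*a^3 + 66*a^2 + 56*a + 6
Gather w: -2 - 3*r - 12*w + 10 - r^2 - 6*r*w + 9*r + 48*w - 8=-r^2 + 6*r + w*(36 - 6*r)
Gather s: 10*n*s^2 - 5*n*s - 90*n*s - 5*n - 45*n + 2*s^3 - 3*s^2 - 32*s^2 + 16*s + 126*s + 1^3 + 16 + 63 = -50*n + 2*s^3 + s^2*(10*n - 35) + s*(142 - 95*n) + 80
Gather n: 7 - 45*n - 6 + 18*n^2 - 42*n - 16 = 18*n^2 - 87*n - 15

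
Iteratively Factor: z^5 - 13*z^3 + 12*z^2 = (z + 4)*(z^4 - 4*z^3 + 3*z^2) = z*(z + 4)*(z^3 - 4*z^2 + 3*z) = z^2*(z + 4)*(z^2 - 4*z + 3) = z^2*(z - 1)*(z + 4)*(z - 3)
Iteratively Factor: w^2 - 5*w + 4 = (w - 1)*(w - 4)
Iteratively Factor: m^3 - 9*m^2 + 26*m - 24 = (m - 3)*(m^2 - 6*m + 8) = (m - 4)*(m - 3)*(m - 2)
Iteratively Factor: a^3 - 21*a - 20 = (a + 4)*(a^2 - 4*a - 5) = (a + 1)*(a + 4)*(a - 5)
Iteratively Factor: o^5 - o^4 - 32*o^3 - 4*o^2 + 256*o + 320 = (o - 5)*(o^4 + 4*o^3 - 12*o^2 - 64*o - 64) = (o - 5)*(o + 2)*(o^3 + 2*o^2 - 16*o - 32) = (o - 5)*(o + 2)*(o + 4)*(o^2 - 2*o - 8) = (o - 5)*(o - 4)*(o + 2)*(o + 4)*(o + 2)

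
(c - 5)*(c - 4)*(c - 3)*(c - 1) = c^4 - 13*c^3 + 59*c^2 - 107*c + 60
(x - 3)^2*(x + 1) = x^3 - 5*x^2 + 3*x + 9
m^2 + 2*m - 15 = (m - 3)*(m + 5)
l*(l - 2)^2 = l^3 - 4*l^2 + 4*l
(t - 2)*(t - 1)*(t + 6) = t^3 + 3*t^2 - 16*t + 12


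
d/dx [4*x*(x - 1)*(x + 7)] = 12*x^2 + 48*x - 28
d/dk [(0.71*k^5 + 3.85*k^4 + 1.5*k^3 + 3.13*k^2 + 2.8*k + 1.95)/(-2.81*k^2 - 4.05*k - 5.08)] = (-5.9853*k^6 - 33.139*k^5 - 69.0265*k^4 - 90.382*k^3 - 27.6685*k^2 - 20.8418*k - 6.3265)/(7.8961*k^4 + 22.761*k^3 + 44.9521*k^2 + 41.148*k + 25.8064)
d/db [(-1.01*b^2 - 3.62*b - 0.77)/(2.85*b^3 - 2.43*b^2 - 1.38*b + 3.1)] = (2.8785*b^4 + 20.634*b^3 - 0.8193*b^2 - 10.0042*b - 12.2846)/(8.1225*b^6 - 13.851*b^5 - 1.9611*b^4 + 24.3768*b^3 - 13.1616*b^2 - 8.556*b + 9.61)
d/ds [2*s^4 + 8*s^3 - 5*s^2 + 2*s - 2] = 8*s^3 + 24*s^2 - 10*s + 2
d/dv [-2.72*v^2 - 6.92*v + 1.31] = -5.44*v - 6.92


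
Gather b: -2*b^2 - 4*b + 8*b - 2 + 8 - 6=-2*b^2 + 4*b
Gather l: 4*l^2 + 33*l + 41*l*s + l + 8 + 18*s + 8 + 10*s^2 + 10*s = 4*l^2 + l*(41*s + 34) + 10*s^2 + 28*s + 16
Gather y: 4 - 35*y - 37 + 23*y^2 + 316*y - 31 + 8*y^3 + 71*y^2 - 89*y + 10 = 8*y^3 + 94*y^2 + 192*y - 54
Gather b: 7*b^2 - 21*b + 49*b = 7*b^2 + 28*b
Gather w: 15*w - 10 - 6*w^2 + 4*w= -6*w^2 + 19*w - 10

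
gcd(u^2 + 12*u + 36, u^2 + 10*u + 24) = u + 6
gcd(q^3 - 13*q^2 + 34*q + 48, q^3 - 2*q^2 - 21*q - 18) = q^2 - 5*q - 6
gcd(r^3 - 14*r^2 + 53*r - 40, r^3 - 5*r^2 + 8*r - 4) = r - 1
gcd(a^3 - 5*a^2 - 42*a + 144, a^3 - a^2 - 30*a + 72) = a^2 + 3*a - 18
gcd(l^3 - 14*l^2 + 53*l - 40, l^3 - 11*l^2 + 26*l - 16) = l^2 - 9*l + 8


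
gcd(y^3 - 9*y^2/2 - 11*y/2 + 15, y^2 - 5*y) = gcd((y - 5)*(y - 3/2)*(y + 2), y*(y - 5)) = y - 5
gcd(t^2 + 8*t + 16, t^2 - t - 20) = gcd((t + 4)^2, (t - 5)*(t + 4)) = t + 4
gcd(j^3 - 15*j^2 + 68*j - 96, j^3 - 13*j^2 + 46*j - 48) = j^2 - 11*j + 24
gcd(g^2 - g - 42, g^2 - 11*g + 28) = g - 7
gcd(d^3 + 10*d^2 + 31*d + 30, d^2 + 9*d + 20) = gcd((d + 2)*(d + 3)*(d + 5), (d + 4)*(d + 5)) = d + 5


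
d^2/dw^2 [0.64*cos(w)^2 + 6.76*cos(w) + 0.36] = -6.76*cos(w) - 1.28*cos(2*w)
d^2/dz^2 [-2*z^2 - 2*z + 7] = -4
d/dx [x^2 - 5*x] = 2*x - 5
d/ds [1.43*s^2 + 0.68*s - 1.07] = 2.86*s + 0.68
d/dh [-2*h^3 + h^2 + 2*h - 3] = -6*h^2 + 2*h + 2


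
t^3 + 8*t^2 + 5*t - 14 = (t - 1)*(t + 2)*(t + 7)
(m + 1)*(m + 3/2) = m^2 + 5*m/2 + 3/2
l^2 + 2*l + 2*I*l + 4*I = (l + 2)*(l + 2*I)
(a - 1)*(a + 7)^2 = a^3 + 13*a^2 + 35*a - 49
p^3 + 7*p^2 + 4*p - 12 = (p - 1)*(p + 2)*(p + 6)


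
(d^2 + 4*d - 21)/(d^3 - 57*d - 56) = (d - 3)/(d^2 - 7*d - 8)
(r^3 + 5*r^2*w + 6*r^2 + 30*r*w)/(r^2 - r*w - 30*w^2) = r*(r + 6)/(r - 6*w)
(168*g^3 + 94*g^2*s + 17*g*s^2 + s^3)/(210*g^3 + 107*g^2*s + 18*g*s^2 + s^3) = (4*g + s)/(5*g + s)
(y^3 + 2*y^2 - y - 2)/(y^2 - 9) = (y^3 + 2*y^2 - y - 2)/(y^2 - 9)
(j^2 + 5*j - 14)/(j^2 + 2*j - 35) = (j - 2)/(j - 5)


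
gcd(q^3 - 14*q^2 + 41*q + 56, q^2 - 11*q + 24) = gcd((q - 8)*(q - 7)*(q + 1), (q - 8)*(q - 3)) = q - 8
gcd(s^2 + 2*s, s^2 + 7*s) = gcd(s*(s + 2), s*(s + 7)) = s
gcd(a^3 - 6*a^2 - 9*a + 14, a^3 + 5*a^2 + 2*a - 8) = a^2 + a - 2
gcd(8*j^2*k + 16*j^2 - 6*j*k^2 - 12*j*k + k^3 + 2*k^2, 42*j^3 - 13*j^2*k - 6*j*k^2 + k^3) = 2*j - k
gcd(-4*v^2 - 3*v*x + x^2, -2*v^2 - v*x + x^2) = v + x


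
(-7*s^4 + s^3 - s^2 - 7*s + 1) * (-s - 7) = 7*s^5 + 48*s^4 - 6*s^3 + 14*s^2 + 48*s - 7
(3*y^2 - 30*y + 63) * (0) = 0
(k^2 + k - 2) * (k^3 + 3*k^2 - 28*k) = k^5 + 4*k^4 - 27*k^3 - 34*k^2 + 56*k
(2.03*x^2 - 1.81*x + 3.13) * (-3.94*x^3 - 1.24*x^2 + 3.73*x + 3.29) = -7.9982*x^5 + 4.6142*x^4 - 2.5159*x^3 - 3.9538*x^2 + 5.72*x + 10.2977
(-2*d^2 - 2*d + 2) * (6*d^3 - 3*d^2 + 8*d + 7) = -12*d^5 - 6*d^4 + 2*d^3 - 36*d^2 + 2*d + 14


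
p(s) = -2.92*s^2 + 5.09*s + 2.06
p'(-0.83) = 9.94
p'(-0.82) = 9.88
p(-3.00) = -39.49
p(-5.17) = -102.30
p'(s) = 5.09 - 5.84*s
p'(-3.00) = 22.61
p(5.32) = -53.50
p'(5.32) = -25.98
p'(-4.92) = 33.82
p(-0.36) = -0.15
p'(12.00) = -64.99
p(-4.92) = -93.67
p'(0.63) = 1.41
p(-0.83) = -4.18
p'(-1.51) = 13.91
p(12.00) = -357.34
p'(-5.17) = 35.28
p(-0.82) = -4.08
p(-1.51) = -12.28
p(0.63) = 4.11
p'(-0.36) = 7.19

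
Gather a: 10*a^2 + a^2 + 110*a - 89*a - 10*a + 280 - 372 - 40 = 11*a^2 + 11*a - 132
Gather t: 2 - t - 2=-t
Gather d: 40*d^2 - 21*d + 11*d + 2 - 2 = 40*d^2 - 10*d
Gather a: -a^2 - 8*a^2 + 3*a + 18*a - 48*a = -9*a^2 - 27*a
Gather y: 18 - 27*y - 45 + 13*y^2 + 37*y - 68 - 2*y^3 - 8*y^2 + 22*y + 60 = -2*y^3 + 5*y^2 + 32*y - 35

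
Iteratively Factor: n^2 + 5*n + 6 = (n + 3)*(n + 2)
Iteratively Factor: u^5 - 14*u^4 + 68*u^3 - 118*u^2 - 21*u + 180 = (u - 5)*(u^4 - 9*u^3 + 23*u^2 - 3*u - 36) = (u - 5)*(u - 3)*(u^3 - 6*u^2 + 5*u + 12) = (u - 5)*(u - 3)^2*(u^2 - 3*u - 4) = (u - 5)*(u - 3)^2*(u + 1)*(u - 4)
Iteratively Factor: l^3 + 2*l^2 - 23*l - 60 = (l + 3)*(l^2 - l - 20) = (l + 3)*(l + 4)*(l - 5)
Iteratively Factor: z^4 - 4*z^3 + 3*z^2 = (z)*(z^3 - 4*z^2 + 3*z) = z*(z - 3)*(z^2 - z) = z^2*(z - 3)*(z - 1)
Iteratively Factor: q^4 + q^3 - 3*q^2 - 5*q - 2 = (q + 1)*(q^3 - 3*q - 2) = (q - 2)*(q + 1)*(q^2 + 2*q + 1) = (q - 2)*(q + 1)^2*(q + 1)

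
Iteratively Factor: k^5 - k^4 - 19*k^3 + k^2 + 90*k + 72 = (k - 3)*(k^4 + 2*k^3 - 13*k^2 - 38*k - 24) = (k - 3)*(k + 3)*(k^3 - k^2 - 10*k - 8) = (k - 3)*(k + 2)*(k + 3)*(k^2 - 3*k - 4) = (k - 3)*(k + 1)*(k + 2)*(k + 3)*(k - 4)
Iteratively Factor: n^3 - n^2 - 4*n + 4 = (n + 2)*(n^2 - 3*n + 2) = (n - 1)*(n + 2)*(n - 2)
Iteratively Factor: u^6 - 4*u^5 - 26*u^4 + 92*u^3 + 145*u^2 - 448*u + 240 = (u - 4)*(u^5 - 26*u^3 - 12*u^2 + 97*u - 60) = (u - 4)*(u - 1)*(u^4 + u^3 - 25*u^2 - 37*u + 60) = (u - 4)*(u - 1)^2*(u^3 + 2*u^2 - 23*u - 60) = (u - 4)*(u - 1)^2*(u + 4)*(u^2 - 2*u - 15) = (u - 5)*(u - 4)*(u - 1)^2*(u + 4)*(u + 3)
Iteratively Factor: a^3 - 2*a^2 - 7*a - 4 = (a - 4)*(a^2 + 2*a + 1) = (a - 4)*(a + 1)*(a + 1)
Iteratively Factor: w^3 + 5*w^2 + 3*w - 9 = (w - 1)*(w^2 + 6*w + 9) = (w - 1)*(w + 3)*(w + 3)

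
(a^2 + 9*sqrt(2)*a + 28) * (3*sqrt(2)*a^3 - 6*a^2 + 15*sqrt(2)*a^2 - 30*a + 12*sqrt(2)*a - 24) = 3*sqrt(2)*a^5 + 15*sqrt(2)*a^4 + 48*a^4 + 42*sqrt(2)*a^3 + 240*a^3 + 24*a^2 + 150*sqrt(2)*a^2 - 840*a + 120*sqrt(2)*a - 672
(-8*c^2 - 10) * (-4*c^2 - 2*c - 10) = 32*c^4 + 16*c^3 + 120*c^2 + 20*c + 100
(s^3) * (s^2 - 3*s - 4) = s^5 - 3*s^4 - 4*s^3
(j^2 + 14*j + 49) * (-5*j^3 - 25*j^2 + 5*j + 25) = -5*j^5 - 95*j^4 - 590*j^3 - 1130*j^2 + 595*j + 1225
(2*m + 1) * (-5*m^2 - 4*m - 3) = -10*m^3 - 13*m^2 - 10*m - 3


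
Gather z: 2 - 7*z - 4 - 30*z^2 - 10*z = -30*z^2 - 17*z - 2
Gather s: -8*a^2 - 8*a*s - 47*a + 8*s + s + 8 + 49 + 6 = -8*a^2 - 47*a + s*(9 - 8*a) + 63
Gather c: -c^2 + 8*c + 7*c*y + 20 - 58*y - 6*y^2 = -c^2 + c*(7*y + 8) - 6*y^2 - 58*y + 20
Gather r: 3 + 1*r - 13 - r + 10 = 0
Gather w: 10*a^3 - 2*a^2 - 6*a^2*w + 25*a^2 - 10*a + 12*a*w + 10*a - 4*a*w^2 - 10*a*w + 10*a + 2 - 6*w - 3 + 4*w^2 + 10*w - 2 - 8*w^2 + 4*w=10*a^3 + 23*a^2 + 10*a + w^2*(-4*a - 4) + w*(-6*a^2 + 2*a + 8) - 3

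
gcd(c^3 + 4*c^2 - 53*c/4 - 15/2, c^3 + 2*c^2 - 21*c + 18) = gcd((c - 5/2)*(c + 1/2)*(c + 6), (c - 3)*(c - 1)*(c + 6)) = c + 6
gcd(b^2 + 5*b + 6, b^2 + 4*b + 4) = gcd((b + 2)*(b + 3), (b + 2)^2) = b + 2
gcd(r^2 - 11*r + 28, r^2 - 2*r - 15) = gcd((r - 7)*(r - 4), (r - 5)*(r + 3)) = 1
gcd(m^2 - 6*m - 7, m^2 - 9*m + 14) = m - 7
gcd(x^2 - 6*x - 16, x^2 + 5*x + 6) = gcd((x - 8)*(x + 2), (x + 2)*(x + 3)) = x + 2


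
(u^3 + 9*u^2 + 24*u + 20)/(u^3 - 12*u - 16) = (u + 5)/(u - 4)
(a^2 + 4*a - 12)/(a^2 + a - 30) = (a - 2)/(a - 5)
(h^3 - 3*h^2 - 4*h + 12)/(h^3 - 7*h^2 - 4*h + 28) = (h - 3)/(h - 7)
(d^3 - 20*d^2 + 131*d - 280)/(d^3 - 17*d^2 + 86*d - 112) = (d - 5)/(d - 2)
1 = 1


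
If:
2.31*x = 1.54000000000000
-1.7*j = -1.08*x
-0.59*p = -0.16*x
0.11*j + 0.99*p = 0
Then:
No Solution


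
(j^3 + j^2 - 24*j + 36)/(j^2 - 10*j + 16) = (j^2 + 3*j - 18)/(j - 8)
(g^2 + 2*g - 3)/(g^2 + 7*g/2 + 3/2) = 2*(g - 1)/(2*g + 1)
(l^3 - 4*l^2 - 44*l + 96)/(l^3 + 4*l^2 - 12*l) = (l - 8)/l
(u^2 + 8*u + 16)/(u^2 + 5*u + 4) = (u + 4)/(u + 1)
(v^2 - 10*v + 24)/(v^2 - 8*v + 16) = (v - 6)/(v - 4)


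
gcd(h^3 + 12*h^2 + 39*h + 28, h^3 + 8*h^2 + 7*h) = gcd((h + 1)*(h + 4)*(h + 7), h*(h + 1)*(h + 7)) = h^2 + 8*h + 7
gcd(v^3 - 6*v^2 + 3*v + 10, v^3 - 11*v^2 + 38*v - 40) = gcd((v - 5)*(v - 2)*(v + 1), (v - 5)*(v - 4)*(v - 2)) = v^2 - 7*v + 10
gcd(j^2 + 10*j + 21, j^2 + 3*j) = j + 3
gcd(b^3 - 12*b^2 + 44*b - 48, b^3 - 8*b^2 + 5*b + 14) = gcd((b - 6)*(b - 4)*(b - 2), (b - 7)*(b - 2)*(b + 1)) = b - 2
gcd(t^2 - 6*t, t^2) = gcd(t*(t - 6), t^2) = t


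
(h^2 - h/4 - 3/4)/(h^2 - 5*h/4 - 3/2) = (h - 1)/(h - 2)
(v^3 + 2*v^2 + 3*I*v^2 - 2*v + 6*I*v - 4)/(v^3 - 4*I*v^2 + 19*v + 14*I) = (v + 2)/(v - 7*I)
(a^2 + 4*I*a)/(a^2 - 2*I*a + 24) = a/(a - 6*I)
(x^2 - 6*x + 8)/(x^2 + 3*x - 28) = (x - 2)/(x + 7)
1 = 1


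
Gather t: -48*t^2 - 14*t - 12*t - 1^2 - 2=-48*t^2 - 26*t - 3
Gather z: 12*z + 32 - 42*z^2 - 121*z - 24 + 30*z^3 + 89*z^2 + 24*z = 30*z^3 + 47*z^2 - 85*z + 8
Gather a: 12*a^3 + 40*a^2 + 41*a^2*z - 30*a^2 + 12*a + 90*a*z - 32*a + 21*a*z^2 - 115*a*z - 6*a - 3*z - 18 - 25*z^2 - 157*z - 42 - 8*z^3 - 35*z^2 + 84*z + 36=12*a^3 + a^2*(41*z + 10) + a*(21*z^2 - 25*z - 26) - 8*z^3 - 60*z^2 - 76*z - 24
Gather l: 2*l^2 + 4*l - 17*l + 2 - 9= 2*l^2 - 13*l - 7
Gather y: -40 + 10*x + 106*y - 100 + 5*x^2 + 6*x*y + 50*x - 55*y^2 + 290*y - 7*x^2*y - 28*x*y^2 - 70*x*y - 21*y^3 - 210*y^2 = 5*x^2 + 60*x - 21*y^3 + y^2*(-28*x - 265) + y*(-7*x^2 - 64*x + 396) - 140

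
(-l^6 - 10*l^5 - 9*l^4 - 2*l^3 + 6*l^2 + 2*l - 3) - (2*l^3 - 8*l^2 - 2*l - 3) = -l^6 - 10*l^5 - 9*l^4 - 4*l^3 + 14*l^2 + 4*l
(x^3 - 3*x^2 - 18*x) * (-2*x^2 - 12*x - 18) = -2*x^5 - 6*x^4 + 54*x^3 + 270*x^2 + 324*x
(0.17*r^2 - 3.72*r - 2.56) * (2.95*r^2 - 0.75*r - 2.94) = 0.5015*r^4 - 11.1015*r^3 - 5.2618*r^2 + 12.8568*r + 7.5264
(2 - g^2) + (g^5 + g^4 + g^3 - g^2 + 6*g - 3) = g^5 + g^4 + g^3 - 2*g^2 + 6*g - 1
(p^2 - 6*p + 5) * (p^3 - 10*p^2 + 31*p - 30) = p^5 - 16*p^4 + 96*p^3 - 266*p^2 + 335*p - 150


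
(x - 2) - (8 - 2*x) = 3*x - 10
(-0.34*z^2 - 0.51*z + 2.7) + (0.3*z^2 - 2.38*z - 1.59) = -0.04*z^2 - 2.89*z + 1.11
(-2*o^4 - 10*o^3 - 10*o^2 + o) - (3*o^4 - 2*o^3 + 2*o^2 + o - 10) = -5*o^4 - 8*o^3 - 12*o^2 + 10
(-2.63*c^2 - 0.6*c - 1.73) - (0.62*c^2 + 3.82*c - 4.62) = -3.25*c^2 - 4.42*c + 2.89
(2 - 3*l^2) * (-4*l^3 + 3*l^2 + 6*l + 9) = 12*l^5 - 9*l^4 - 26*l^3 - 21*l^2 + 12*l + 18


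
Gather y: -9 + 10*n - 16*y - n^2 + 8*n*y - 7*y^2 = -n^2 + 10*n - 7*y^2 + y*(8*n - 16) - 9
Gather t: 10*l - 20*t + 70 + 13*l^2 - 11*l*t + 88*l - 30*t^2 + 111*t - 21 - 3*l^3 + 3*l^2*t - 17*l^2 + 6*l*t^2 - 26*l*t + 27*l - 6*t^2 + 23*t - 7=-3*l^3 - 4*l^2 + 125*l + t^2*(6*l - 36) + t*(3*l^2 - 37*l + 114) + 42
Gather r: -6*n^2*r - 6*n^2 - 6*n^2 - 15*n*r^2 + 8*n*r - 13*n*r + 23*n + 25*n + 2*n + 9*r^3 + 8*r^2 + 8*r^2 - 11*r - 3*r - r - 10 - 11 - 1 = -12*n^2 + 50*n + 9*r^3 + r^2*(16 - 15*n) + r*(-6*n^2 - 5*n - 15) - 22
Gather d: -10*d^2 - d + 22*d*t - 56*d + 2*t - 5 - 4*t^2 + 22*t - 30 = -10*d^2 + d*(22*t - 57) - 4*t^2 + 24*t - 35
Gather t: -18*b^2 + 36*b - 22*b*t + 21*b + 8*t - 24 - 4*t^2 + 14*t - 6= -18*b^2 + 57*b - 4*t^2 + t*(22 - 22*b) - 30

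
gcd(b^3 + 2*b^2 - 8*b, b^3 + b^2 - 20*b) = b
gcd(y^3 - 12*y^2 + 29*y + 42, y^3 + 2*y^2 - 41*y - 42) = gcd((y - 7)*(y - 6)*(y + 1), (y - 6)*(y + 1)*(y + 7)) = y^2 - 5*y - 6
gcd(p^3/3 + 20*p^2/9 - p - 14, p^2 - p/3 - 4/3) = 1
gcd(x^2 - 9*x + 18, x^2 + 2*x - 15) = x - 3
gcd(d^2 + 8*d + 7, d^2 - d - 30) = 1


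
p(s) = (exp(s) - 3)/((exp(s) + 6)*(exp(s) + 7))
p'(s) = -(exp(s) - 3)*exp(s)/((exp(s) + 6)*(exp(s) + 7)^2) - (exp(s) - 3)*exp(s)/((exp(s) + 6)^2*(exp(s) + 7)) + exp(s)/((exp(s) + 6)*(exp(s) + 7)) = (-exp(2*s) + 6*exp(s) + 81)*exp(s)/(exp(4*s) + 26*exp(3*s) + 253*exp(2*s) + 1092*exp(s) + 1764)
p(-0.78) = -0.05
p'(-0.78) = 0.02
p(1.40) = 0.01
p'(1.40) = 0.03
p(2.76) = 0.03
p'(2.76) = -0.00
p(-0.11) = -0.04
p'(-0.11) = 0.03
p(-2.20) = -0.07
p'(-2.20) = 0.00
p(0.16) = -0.03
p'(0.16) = 0.03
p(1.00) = -0.00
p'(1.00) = 0.03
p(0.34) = -0.03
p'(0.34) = 0.03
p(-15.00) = -0.07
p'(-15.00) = 0.00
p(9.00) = 0.00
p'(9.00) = 0.00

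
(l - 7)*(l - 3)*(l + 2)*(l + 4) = l^4 - 4*l^3 - 31*l^2 + 46*l + 168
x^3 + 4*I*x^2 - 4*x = x*(x + 2*I)^2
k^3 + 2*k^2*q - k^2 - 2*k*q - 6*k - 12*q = (k - 3)*(k + 2)*(k + 2*q)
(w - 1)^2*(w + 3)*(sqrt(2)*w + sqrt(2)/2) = sqrt(2)*w^4 + 3*sqrt(2)*w^3/2 - 9*sqrt(2)*w^2/2 + sqrt(2)*w/2 + 3*sqrt(2)/2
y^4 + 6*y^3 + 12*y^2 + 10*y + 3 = (y + 1)^3*(y + 3)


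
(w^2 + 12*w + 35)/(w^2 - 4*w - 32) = (w^2 + 12*w + 35)/(w^2 - 4*w - 32)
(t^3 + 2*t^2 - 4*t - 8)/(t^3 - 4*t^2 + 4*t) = (t^2 + 4*t + 4)/(t*(t - 2))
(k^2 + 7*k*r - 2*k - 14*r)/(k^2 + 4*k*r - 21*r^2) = (2 - k)/(-k + 3*r)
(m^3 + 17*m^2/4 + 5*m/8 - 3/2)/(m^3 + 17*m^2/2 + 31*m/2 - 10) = (m + 3/4)/(m + 5)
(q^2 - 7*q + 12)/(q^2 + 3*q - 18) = (q - 4)/(q + 6)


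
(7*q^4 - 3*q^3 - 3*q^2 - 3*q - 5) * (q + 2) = 7*q^5 + 11*q^4 - 9*q^3 - 9*q^2 - 11*q - 10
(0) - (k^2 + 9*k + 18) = -k^2 - 9*k - 18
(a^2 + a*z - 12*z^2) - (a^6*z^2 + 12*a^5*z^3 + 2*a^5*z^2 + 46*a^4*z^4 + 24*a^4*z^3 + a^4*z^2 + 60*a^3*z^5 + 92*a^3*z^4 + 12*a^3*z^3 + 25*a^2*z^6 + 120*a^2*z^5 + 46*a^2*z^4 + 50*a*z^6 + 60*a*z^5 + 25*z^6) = -a^6*z^2 - 12*a^5*z^3 - 2*a^5*z^2 - 46*a^4*z^4 - 24*a^4*z^3 - a^4*z^2 - 60*a^3*z^5 - 92*a^3*z^4 - 12*a^3*z^3 - 25*a^2*z^6 - 120*a^2*z^5 - 46*a^2*z^4 + a^2 - 50*a*z^6 - 60*a*z^5 + a*z - 25*z^6 - 12*z^2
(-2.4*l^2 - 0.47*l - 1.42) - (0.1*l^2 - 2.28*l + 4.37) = -2.5*l^2 + 1.81*l - 5.79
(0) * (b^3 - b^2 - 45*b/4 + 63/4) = 0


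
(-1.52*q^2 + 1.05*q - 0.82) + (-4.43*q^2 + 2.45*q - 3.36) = -5.95*q^2 + 3.5*q - 4.18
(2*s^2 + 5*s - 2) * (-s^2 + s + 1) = -2*s^4 - 3*s^3 + 9*s^2 + 3*s - 2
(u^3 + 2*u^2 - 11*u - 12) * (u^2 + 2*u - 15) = u^5 + 4*u^4 - 22*u^3 - 64*u^2 + 141*u + 180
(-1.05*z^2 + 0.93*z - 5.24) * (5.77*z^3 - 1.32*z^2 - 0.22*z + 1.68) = -6.0585*z^5 + 6.7521*z^4 - 31.2314*z^3 + 4.9482*z^2 + 2.7152*z - 8.8032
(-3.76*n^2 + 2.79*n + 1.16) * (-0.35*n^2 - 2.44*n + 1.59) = 1.316*n^4 + 8.1979*n^3 - 13.192*n^2 + 1.6057*n + 1.8444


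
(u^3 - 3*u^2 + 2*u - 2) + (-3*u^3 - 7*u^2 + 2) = -2*u^3 - 10*u^2 + 2*u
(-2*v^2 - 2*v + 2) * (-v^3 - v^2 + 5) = 2*v^5 + 4*v^4 - 12*v^2 - 10*v + 10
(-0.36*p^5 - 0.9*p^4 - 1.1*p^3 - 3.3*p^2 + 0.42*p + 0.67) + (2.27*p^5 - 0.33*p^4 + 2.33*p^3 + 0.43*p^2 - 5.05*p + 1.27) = 1.91*p^5 - 1.23*p^4 + 1.23*p^3 - 2.87*p^2 - 4.63*p + 1.94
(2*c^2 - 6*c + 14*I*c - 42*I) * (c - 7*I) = 2*c^3 - 6*c^2 + 98*c - 294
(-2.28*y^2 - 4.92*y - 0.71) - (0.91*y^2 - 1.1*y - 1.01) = -3.19*y^2 - 3.82*y + 0.3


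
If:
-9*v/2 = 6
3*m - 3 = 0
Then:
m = 1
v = -4/3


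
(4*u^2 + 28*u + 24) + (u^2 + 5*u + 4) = 5*u^2 + 33*u + 28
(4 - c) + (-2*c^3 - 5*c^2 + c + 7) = -2*c^3 - 5*c^2 + 11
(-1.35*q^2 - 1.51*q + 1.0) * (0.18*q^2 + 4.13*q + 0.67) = -0.243*q^4 - 5.8473*q^3 - 6.9608*q^2 + 3.1183*q + 0.67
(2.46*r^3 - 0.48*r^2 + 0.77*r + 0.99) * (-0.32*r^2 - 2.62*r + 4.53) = -0.7872*r^5 - 6.2916*r^4 + 12.155*r^3 - 4.5086*r^2 + 0.8943*r + 4.4847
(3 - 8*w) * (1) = 3 - 8*w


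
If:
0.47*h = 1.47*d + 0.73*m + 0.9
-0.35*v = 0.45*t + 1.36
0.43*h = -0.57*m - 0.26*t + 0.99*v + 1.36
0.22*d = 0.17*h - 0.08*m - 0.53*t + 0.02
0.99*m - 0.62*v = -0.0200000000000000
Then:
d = -0.12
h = -2.00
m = -2.28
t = -0.21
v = -3.61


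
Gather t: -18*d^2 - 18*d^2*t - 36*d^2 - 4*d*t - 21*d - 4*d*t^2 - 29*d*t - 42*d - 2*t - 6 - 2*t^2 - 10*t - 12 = -54*d^2 - 63*d + t^2*(-4*d - 2) + t*(-18*d^2 - 33*d - 12) - 18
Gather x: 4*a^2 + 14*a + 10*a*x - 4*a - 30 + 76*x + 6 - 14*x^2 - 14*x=4*a^2 + 10*a - 14*x^2 + x*(10*a + 62) - 24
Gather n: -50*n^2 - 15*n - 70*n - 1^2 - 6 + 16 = -50*n^2 - 85*n + 9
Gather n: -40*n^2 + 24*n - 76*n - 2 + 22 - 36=-40*n^2 - 52*n - 16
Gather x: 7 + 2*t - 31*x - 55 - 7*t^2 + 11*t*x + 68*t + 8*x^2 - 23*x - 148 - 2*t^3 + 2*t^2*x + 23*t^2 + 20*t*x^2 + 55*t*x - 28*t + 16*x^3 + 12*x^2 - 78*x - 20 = -2*t^3 + 16*t^2 + 42*t + 16*x^3 + x^2*(20*t + 20) + x*(2*t^2 + 66*t - 132) - 216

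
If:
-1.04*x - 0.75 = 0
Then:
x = -0.72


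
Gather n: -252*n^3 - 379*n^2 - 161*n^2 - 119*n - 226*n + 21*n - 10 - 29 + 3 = -252*n^3 - 540*n^2 - 324*n - 36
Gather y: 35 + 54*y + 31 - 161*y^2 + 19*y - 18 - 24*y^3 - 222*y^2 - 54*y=-24*y^3 - 383*y^2 + 19*y + 48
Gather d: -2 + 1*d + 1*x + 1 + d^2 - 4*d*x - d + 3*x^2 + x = d^2 - 4*d*x + 3*x^2 + 2*x - 1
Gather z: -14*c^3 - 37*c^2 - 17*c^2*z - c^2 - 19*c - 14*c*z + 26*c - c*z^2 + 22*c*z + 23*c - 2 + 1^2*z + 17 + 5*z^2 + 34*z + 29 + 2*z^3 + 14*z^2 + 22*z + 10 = -14*c^3 - 38*c^2 + 30*c + 2*z^3 + z^2*(19 - c) + z*(-17*c^2 + 8*c + 57) + 54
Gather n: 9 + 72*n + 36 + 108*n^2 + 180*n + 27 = 108*n^2 + 252*n + 72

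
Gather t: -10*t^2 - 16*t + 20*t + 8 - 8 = -10*t^2 + 4*t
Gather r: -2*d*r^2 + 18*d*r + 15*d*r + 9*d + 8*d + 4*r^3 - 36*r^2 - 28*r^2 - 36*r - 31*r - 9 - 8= 17*d + 4*r^3 + r^2*(-2*d - 64) + r*(33*d - 67) - 17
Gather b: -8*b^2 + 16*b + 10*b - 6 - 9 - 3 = -8*b^2 + 26*b - 18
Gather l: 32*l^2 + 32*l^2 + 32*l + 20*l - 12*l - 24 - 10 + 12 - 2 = 64*l^2 + 40*l - 24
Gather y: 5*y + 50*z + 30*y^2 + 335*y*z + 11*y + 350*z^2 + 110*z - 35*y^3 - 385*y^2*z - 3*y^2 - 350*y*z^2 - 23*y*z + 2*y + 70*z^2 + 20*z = -35*y^3 + y^2*(27 - 385*z) + y*(-350*z^2 + 312*z + 18) + 420*z^2 + 180*z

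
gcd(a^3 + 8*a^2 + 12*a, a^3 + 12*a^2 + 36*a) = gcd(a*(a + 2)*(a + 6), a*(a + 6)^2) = a^2 + 6*a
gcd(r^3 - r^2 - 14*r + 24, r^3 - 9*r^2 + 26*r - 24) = r^2 - 5*r + 6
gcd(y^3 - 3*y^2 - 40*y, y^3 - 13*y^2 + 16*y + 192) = y - 8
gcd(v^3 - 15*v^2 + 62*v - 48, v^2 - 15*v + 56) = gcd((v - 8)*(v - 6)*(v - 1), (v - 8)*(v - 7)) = v - 8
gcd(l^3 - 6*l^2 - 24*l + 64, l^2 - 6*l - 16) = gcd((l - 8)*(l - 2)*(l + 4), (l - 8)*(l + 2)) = l - 8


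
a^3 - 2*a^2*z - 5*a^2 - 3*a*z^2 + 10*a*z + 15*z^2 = (a - 5)*(a - 3*z)*(a + z)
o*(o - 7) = o^2 - 7*o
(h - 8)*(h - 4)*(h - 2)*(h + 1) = h^4 - 13*h^3 + 42*h^2 - 8*h - 64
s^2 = s^2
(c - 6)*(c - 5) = c^2 - 11*c + 30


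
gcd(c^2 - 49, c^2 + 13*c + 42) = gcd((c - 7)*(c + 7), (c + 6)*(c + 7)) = c + 7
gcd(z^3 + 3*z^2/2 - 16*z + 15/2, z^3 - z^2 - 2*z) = 1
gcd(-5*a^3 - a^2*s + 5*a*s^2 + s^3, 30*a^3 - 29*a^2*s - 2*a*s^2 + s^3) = -5*a^2 + 4*a*s + s^2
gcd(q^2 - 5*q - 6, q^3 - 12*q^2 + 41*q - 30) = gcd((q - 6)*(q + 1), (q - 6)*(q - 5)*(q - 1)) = q - 6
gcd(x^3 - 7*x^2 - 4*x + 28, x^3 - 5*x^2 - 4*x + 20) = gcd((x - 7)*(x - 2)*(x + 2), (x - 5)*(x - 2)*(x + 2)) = x^2 - 4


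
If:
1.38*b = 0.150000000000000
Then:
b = 0.11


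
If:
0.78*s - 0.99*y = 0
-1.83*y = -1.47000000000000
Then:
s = 1.02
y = 0.80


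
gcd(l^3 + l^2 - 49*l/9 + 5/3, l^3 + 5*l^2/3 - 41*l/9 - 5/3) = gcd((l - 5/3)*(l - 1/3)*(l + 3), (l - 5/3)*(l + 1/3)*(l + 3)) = l^2 + 4*l/3 - 5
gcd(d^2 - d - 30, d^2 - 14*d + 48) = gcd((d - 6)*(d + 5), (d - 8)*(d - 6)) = d - 6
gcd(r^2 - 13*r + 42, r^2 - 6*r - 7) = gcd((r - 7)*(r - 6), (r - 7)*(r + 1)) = r - 7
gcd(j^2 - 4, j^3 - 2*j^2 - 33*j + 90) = 1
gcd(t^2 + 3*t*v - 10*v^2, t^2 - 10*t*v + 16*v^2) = t - 2*v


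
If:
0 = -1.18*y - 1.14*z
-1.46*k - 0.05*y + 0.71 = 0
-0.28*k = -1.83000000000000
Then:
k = 6.54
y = -176.64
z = 182.84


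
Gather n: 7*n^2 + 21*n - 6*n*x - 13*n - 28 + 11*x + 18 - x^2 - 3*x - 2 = 7*n^2 + n*(8 - 6*x) - x^2 + 8*x - 12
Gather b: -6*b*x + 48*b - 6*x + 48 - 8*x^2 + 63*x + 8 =b*(48 - 6*x) - 8*x^2 + 57*x + 56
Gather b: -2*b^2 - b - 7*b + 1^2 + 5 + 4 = -2*b^2 - 8*b + 10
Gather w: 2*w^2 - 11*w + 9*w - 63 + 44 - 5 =2*w^2 - 2*w - 24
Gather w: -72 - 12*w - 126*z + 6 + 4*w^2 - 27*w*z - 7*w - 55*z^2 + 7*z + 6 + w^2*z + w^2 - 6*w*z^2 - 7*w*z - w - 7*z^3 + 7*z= w^2*(z + 5) + w*(-6*z^2 - 34*z - 20) - 7*z^3 - 55*z^2 - 112*z - 60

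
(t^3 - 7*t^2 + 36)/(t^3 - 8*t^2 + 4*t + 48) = (t - 3)/(t - 4)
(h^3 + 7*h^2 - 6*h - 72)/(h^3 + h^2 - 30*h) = (h^2 + h - 12)/(h*(h - 5))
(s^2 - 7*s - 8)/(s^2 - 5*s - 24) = (s + 1)/(s + 3)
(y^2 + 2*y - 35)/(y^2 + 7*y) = (y - 5)/y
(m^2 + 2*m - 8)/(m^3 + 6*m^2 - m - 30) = (m + 4)/(m^2 + 8*m + 15)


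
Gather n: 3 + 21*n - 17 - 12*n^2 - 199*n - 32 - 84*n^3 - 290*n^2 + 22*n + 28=-84*n^3 - 302*n^2 - 156*n - 18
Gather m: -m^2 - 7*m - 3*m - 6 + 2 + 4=-m^2 - 10*m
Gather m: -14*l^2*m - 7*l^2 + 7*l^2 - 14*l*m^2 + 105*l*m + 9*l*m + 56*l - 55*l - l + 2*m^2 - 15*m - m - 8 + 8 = m^2*(2 - 14*l) + m*(-14*l^2 + 114*l - 16)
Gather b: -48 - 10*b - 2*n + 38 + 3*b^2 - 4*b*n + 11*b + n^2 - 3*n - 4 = 3*b^2 + b*(1 - 4*n) + n^2 - 5*n - 14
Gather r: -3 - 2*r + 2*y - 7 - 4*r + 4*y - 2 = -6*r + 6*y - 12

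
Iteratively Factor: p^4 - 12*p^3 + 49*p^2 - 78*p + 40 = (p - 1)*(p^3 - 11*p^2 + 38*p - 40) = (p - 5)*(p - 1)*(p^2 - 6*p + 8) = (p - 5)*(p - 4)*(p - 1)*(p - 2)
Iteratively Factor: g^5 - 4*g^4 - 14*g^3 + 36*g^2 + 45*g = (g - 3)*(g^4 - g^3 - 17*g^2 - 15*g) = (g - 5)*(g - 3)*(g^3 + 4*g^2 + 3*g) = (g - 5)*(g - 3)*(g + 3)*(g^2 + g) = g*(g - 5)*(g - 3)*(g + 3)*(g + 1)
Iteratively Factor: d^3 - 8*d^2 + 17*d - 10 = (d - 5)*(d^2 - 3*d + 2) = (d - 5)*(d - 1)*(d - 2)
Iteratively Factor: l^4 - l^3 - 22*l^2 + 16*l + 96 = (l - 4)*(l^3 + 3*l^2 - 10*l - 24) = (l - 4)*(l + 4)*(l^2 - l - 6) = (l - 4)*(l + 2)*(l + 4)*(l - 3)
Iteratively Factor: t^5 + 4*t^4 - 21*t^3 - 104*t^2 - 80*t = (t + 1)*(t^4 + 3*t^3 - 24*t^2 - 80*t) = (t + 1)*(t + 4)*(t^3 - t^2 - 20*t) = t*(t + 1)*(t + 4)*(t^2 - t - 20) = t*(t + 1)*(t + 4)^2*(t - 5)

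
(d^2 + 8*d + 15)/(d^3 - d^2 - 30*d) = (d + 3)/(d*(d - 6))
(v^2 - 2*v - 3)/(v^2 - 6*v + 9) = (v + 1)/(v - 3)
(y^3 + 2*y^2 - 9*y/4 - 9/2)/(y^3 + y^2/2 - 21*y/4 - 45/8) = 2*(2*y^2 + y - 6)/(4*y^2 - 4*y - 15)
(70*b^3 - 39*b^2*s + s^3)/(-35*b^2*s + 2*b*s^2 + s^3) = (-2*b + s)/s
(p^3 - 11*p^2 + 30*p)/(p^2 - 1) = p*(p^2 - 11*p + 30)/(p^2 - 1)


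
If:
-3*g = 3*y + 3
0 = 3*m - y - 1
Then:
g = -y - 1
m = y/3 + 1/3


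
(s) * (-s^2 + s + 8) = -s^3 + s^2 + 8*s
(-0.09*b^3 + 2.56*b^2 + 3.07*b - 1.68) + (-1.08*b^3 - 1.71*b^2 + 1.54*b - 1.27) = -1.17*b^3 + 0.85*b^2 + 4.61*b - 2.95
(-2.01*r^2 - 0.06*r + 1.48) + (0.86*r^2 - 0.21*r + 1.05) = -1.15*r^2 - 0.27*r + 2.53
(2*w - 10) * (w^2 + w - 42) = 2*w^3 - 8*w^2 - 94*w + 420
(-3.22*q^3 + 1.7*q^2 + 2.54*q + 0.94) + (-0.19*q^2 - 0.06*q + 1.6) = -3.22*q^3 + 1.51*q^2 + 2.48*q + 2.54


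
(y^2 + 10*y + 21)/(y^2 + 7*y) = (y + 3)/y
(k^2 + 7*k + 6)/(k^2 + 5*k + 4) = (k + 6)/(k + 4)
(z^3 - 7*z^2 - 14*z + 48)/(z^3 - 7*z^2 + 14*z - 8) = (z^2 - 5*z - 24)/(z^2 - 5*z + 4)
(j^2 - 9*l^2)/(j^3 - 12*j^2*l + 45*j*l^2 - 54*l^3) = (j + 3*l)/(j^2 - 9*j*l + 18*l^2)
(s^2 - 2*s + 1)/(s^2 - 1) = (s - 1)/(s + 1)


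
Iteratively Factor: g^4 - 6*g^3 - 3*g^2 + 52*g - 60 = (g - 5)*(g^3 - g^2 - 8*g + 12) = (g - 5)*(g - 2)*(g^2 + g - 6) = (g - 5)*(g - 2)*(g + 3)*(g - 2)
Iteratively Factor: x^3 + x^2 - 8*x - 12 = (x - 3)*(x^2 + 4*x + 4) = (x - 3)*(x + 2)*(x + 2)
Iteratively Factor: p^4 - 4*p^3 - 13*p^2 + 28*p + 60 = (p + 2)*(p^3 - 6*p^2 - p + 30) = (p - 5)*(p + 2)*(p^2 - p - 6) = (p - 5)*(p - 3)*(p + 2)*(p + 2)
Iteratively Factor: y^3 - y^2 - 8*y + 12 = (y + 3)*(y^2 - 4*y + 4) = (y - 2)*(y + 3)*(y - 2)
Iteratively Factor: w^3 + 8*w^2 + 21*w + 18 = (w + 2)*(w^2 + 6*w + 9) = (w + 2)*(w + 3)*(w + 3)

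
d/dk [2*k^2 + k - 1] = 4*k + 1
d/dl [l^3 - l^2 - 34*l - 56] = 3*l^2 - 2*l - 34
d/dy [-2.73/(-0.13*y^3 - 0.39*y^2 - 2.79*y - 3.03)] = (-1.0647*y^2 - 2.1294*y - 7.6167)/(0.13*y^3 + 0.39*y^2 + 2.79*y + 3.03)^2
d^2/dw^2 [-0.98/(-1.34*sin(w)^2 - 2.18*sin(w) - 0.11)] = (-7.038752*sin(w)^4 - 8.588328*sin(w)^3 + 6.478584*sin(w)^2 + 17.41166*sin(w) + 9.0258)/(1.34*sin(w)^2 + 2.18*sin(w) + 0.11)^3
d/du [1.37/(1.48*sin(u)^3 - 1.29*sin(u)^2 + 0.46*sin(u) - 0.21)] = (-6.0828*sin(u)^2 + 3.5346*sin(u) - 0.6302)*cos(u)/(1.48*sin(u)^3 - 1.29*sin(u)^2 + 0.46*sin(u) - 0.21)^2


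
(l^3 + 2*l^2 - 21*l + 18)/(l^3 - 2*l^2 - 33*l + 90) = (l - 1)/(l - 5)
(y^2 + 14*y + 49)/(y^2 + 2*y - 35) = (y + 7)/(y - 5)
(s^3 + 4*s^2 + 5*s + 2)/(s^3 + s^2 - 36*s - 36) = (s^2 + 3*s + 2)/(s^2 - 36)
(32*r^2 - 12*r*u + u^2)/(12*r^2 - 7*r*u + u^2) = (8*r - u)/(3*r - u)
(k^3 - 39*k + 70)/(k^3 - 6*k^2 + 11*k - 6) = (k^2 + 2*k - 35)/(k^2 - 4*k + 3)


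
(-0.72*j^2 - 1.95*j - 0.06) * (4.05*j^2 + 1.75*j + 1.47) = -2.916*j^4 - 9.1575*j^3 - 4.7139*j^2 - 2.9715*j - 0.0882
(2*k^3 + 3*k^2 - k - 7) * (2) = 4*k^3 + 6*k^2 - 2*k - 14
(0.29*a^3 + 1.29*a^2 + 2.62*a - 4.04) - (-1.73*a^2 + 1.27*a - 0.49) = 0.29*a^3 + 3.02*a^2 + 1.35*a - 3.55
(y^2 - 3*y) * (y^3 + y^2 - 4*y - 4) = y^5 - 2*y^4 - 7*y^3 + 8*y^2 + 12*y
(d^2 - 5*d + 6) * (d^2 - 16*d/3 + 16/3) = d^4 - 31*d^3/3 + 38*d^2 - 176*d/3 + 32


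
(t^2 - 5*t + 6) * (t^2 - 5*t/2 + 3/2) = t^4 - 15*t^3/2 + 20*t^2 - 45*t/2 + 9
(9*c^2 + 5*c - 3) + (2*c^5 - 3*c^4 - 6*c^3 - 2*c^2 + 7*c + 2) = 2*c^5 - 3*c^4 - 6*c^3 + 7*c^2 + 12*c - 1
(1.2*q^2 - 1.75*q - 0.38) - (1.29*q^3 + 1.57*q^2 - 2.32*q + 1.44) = -1.29*q^3 - 0.37*q^2 + 0.57*q - 1.82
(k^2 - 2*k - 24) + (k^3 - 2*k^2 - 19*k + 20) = k^3 - k^2 - 21*k - 4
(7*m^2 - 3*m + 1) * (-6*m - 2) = -42*m^3 + 4*m^2 - 2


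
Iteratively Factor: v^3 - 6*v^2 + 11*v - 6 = (v - 2)*(v^2 - 4*v + 3) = (v - 2)*(v - 1)*(v - 3)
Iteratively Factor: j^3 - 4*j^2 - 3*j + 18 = (j + 2)*(j^2 - 6*j + 9) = (j - 3)*(j + 2)*(j - 3)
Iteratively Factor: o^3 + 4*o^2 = (o)*(o^2 + 4*o) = o*(o + 4)*(o)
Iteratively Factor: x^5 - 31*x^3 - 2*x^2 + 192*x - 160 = (x + 4)*(x^4 - 4*x^3 - 15*x^2 + 58*x - 40) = (x + 4)^2*(x^3 - 8*x^2 + 17*x - 10) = (x - 1)*(x + 4)^2*(x^2 - 7*x + 10) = (x - 2)*(x - 1)*(x + 4)^2*(x - 5)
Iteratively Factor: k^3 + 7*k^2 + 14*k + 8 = (k + 1)*(k^2 + 6*k + 8) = (k + 1)*(k + 4)*(k + 2)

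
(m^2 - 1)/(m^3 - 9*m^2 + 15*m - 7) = (m + 1)/(m^2 - 8*m + 7)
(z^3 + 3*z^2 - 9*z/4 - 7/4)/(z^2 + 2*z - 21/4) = (2*z^2 - z - 1)/(2*z - 3)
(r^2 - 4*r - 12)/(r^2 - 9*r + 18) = (r + 2)/(r - 3)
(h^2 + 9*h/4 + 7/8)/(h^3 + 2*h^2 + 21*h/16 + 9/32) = 4*(4*h + 7)/(16*h^2 + 24*h + 9)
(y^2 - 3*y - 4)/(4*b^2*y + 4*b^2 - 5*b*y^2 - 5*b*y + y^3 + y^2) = (y - 4)/(4*b^2 - 5*b*y + y^2)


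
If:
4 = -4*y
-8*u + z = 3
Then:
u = z/8 - 3/8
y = -1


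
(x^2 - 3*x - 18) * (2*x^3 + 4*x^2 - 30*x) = 2*x^5 - 2*x^4 - 78*x^3 + 18*x^2 + 540*x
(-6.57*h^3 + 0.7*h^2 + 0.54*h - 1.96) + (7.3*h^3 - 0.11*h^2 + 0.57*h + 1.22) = 0.73*h^3 + 0.59*h^2 + 1.11*h - 0.74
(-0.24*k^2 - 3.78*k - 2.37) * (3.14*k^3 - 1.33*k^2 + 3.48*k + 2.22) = -0.7536*k^5 - 11.55*k^4 - 3.2496*k^3 - 10.5351*k^2 - 16.6392*k - 5.2614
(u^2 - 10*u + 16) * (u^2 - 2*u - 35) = u^4 - 12*u^3 + u^2 + 318*u - 560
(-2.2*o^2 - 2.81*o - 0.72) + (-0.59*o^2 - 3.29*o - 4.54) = -2.79*o^2 - 6.1*o - 5.26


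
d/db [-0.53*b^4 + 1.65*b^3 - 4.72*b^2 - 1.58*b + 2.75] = -2.12*b^3 + 4.95*b^2 - 9.44*b - 1.58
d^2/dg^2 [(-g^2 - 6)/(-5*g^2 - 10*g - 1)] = 2*(-50*g^3 + 435*g^2 + 900*g + 571)/(125*g^6 + 750*g^5 + 1575*g^4 + 1300*g^3 + 315*g^2 + 30*g + 1)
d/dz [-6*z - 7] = -6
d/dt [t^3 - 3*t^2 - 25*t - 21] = 3*t^2 - 6*t - 25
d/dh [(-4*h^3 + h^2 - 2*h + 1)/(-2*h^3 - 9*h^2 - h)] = (38*h^4 - 13*h^2 + 18*h + 1)/(h^2*(4*h^4 + 36*h^3 + 85*h^2 + 18*h + 1))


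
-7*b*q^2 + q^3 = q^2*(-7*b + q)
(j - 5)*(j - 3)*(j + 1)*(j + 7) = j^4 - 42*j^2 + 64*j + 105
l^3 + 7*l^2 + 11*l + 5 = (l + 1)^2*(l + 5)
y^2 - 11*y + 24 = (y - 8)*(y - 3)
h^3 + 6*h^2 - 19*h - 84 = (h - 4)*(h + 3)*(h + 7)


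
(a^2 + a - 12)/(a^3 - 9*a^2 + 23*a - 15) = (a + 4)/(a^2 - 6*a + 5)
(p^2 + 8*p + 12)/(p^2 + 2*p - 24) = (p + 2)/(p - 4)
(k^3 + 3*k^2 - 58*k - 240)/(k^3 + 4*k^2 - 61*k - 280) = (k + 6)/(k + 7)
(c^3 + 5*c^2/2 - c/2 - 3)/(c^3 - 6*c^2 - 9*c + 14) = (c + 3/2)/(c - 7)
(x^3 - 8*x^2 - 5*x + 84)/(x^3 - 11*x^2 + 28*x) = (x + 3)/x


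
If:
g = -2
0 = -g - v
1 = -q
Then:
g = -2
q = -1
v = 2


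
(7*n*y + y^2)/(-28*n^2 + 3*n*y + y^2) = y/(-4*n + y)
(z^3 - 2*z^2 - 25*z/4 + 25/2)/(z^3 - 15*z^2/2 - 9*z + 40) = (z - 5/2)/(z - 8)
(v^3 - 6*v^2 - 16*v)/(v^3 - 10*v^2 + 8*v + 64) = v/(v - 4)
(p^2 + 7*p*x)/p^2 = (p + 7*x)/p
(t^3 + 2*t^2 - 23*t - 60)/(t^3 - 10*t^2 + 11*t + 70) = (t^2 + 7*t + 12)/(t^2 - 5*t - 14)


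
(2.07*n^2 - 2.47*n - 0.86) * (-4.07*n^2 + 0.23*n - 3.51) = -8.4249*n^4 + 10.529*n^3 - 4.3336*n^2 + 8.4719*n + 3.0186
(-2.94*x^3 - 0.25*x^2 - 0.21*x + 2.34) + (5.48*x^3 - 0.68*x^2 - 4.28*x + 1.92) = 2.54*x^3 - 0.93*x^2 - 4.49*x + 4.26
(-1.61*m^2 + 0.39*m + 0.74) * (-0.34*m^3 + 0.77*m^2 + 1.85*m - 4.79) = 0.5474*m^5 - 1.3723*m^4 - 2.9298*m^3 + 9.0032*m^2 - 0.4991*m - 3.5446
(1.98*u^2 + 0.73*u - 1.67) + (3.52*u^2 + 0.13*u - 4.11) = 5.5*u^2 + 0.86*u - 5.78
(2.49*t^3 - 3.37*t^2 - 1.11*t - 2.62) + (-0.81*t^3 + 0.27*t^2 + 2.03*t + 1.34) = 1.68*t^3 - 3.1*t^2 + 0.92*t - 1.28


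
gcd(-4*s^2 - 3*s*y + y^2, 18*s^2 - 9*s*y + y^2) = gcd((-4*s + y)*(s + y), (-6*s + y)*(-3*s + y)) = 1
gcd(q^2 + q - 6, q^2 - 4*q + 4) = q - 2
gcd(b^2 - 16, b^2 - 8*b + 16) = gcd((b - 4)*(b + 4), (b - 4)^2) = b - 4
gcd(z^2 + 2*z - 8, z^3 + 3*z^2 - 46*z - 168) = z + 4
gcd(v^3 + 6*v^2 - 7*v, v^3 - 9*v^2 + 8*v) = v^2 - v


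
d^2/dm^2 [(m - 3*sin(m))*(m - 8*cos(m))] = 3*m*sin(m) + 8*m*cos(m) + 16*sin(m) - 48*sin(2*m) - 6*cos(m) + 2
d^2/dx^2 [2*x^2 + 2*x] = 4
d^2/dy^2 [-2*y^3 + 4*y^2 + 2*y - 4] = 8 - 12*y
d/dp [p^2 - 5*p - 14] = 2*p - 5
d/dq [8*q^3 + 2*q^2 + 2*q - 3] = 24*q^2 + 4*q + 2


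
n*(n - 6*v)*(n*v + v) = n^3*v - 6*n^2*v^2 + n^2*v - 6*n*v^2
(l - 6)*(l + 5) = l^2 - l - 30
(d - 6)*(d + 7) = d^2 + d - 42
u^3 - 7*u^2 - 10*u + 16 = (u - 8)*(u - 1)*(u + 2)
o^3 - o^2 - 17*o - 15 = (o - 5)*(o + 1)*(o + 3)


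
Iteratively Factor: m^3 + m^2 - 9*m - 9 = (m - 3)*(m^2 + 4*m + 3) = (m - 3)*(m + 1)*(m + 3)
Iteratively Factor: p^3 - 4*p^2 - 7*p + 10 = (p - 5)*(p^2 + p - 2) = (p - 5)*(p + 2)*(p - 1)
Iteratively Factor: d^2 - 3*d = (d)*(d - 3)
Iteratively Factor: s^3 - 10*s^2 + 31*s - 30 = (s - 3)*(s^2 - 7*s + 10) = (s - 3)*(s - 2)*(s - 5)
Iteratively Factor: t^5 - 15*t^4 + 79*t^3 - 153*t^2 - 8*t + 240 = (t - 5)*(t^4 - 10*t^3 + 29*t^2 - 8*t - 48) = (t - 5)*(t - 3)*(t^3 - 7*t^2 + 8*t + 16) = (t - 5)*(t - 3)*(t + 1)*(t^2 - 8*t + 16) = (t - 5)*(t - 4)*(t - 3)*(t + 1)*(t - 4)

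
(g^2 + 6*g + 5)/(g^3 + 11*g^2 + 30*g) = (g + 1)/(g*(g + 6))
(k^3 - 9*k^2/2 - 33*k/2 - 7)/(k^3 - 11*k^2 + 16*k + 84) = (k + 1/2)/(k - 6)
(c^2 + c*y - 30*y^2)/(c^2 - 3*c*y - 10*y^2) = (c + 6*y)/(c + 2*y)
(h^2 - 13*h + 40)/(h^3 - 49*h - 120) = (h - 5)/(h^2 + 8*h + 15)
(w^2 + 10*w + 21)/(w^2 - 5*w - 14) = (w^2 + 10*w + 21)/(w^2 - 5*w - 14)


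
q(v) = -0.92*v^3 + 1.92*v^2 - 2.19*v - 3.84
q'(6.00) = -78.51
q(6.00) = -146.58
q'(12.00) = -353.55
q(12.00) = -1343.40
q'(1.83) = -4.41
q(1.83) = -7.06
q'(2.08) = -6.14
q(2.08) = -8.37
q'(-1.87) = -19.02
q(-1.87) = 12.99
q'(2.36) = -8.50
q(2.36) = -10.41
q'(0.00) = -2.19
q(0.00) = -3.84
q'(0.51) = -0.95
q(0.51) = -4.58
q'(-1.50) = -14.16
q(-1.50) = 6.87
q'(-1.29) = -11.74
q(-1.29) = 4.16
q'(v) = -2.76*v^2 + 3.84*v - 2.19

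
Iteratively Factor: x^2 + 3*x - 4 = (x - 1)*(x + 4)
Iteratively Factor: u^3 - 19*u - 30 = (u + 2)*(u^2 - 2*u - 15) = (u - 5)*(u + 2)*(u + 3)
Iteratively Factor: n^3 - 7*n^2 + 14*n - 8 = (n - 2)*(n^2 - 5*n + 4) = (n - 2)*(n - 1)*(n - 4)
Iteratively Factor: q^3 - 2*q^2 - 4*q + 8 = (q + 2)*(q^2 - 4*q + 4) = (q - 2)*(q + 2)*(q - 2)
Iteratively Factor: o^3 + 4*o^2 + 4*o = (o + 2)*(o^2 + 2*o) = (o + 2)^2*(o)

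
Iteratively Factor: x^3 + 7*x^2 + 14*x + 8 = (x + 1)*(x^2 + 6*x + 8) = (x + 1)*(x + 4)*(x + 2)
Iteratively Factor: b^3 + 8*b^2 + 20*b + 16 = (b + 2)*(b^2 + 6*b + 8) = (b + 2)*(b + 4)*(b + 2)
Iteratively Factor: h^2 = (h)*(h)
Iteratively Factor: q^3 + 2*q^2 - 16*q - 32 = (q + 2)*(q^2 - 16) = (q + 2)*(q + 4)*(q - 4)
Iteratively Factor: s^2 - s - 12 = (s - 4)*(s + 3)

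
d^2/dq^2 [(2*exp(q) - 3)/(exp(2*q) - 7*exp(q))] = (2*exp(3*q) + 2*exp(2*q) + 63*exp(q) - 147)*exp(-q)/(exp(3*q) - 21*exp(2*q) + 147*exp(q) - 343)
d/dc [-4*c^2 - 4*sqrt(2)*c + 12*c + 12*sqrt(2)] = -8*c - 4*sqrt(2) + 12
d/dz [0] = 0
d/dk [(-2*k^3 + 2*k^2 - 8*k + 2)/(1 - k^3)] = 2*(k^4 - 8*k^3 + 2*k - 4)/(k^6 - 2*k^3 + 1)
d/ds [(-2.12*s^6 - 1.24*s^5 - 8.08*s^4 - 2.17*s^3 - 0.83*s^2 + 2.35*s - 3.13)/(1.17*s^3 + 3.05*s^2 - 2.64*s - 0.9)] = (-7.4412*s^8 - 28.7656*s^7 + 7.1844*s^6 - 24.7456*s^5 + 63.9262*s^4 + 35.0466*s^3 + 11.869*s^2 + 20.587*s - 10.3782)/(1.3689*s^6 + 7.137*s^5 + 3.1249*s^4 - 18.21*s^3 + 1.4796*s^2 + 4.752*s + 0.81)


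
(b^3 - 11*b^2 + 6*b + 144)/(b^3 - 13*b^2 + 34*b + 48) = (b + 3)/(b + 1)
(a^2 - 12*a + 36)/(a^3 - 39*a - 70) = (-a^2 + 12*a - 36)/(-a^3 + 39*a + 70)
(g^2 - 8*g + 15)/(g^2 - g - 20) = (g - 3)/(g + 4)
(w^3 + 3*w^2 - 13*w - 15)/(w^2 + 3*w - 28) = (w^3 + 3*w^2 - 13*w - 15)/(w^2 + 3*w - 28)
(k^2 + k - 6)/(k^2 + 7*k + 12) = (k - 2)/(k + 4)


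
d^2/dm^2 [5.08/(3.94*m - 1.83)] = 157.719776/(3.94*m - 1.83)^3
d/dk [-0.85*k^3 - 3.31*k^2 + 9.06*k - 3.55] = -2.55*k^2 - 6.62*k + 9.06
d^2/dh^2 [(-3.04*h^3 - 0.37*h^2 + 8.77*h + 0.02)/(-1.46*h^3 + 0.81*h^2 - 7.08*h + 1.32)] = (-1.4210854715202e-14*h^7 + 8.76759199999999*h^6 - 300.708024*h^5 + 109.073388*h^4 + 482.672334*h^3 - 376.975044*h^2 + 88.4995920000001*h - 164.594736)/(3.112136*h^9 - 5.179788*h^8 + 48.148902*h^7 - 59.209425*h^6 + 242.855388*h^5 - 206.272764*h^4 + 407.94624*h^3 - 202.734576*h^2 + 37.008576*h - 2.299968)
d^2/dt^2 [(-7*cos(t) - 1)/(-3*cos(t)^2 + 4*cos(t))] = (-120*sin(t)^4/cos(t)^3 + 63*sin(t)^2 + 99 - 202/cos(t) - 72/cos(t)^2 + 152/cos(t)^3)/(3*cos(t) - 4)^3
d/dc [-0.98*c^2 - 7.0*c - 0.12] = -1.96*c - 7.0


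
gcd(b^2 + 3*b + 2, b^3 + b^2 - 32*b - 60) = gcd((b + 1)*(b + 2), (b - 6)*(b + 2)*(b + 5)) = b + 2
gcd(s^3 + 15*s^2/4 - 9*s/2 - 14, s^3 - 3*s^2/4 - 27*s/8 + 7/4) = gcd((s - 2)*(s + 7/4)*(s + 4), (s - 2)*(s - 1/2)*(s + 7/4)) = s^2 - s/4 - 7/2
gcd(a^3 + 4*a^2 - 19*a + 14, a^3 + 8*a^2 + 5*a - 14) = a^2 + 6*a - 7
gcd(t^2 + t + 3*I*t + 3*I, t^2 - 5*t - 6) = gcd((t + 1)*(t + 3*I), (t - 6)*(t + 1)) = t + 1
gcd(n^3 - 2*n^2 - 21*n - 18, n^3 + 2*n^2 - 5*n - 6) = n^2 + 4*n + 3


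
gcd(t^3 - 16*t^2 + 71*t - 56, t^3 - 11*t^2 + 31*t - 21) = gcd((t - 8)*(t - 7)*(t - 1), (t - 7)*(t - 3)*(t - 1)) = t^2 - 8*t + 7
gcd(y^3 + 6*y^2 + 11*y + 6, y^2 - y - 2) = y + 1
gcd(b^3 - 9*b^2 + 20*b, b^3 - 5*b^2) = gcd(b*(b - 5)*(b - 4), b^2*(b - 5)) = b^2 - 5*b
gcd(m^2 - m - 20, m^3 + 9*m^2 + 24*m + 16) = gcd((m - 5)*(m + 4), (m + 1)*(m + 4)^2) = m + 4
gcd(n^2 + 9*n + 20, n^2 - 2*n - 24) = n + 4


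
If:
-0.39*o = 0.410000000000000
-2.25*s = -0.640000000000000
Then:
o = -1.05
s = 0.28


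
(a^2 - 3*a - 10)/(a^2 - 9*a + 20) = (a + 2)/(a - 4)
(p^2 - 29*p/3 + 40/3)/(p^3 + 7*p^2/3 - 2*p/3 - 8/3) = (3*p^2 - 29*p + 40)/(3*p^3 + 7*p^2 - 2*p - 8)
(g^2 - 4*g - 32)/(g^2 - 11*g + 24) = (g + 4)/(g - 3)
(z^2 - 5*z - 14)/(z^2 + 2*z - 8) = (z^2 - 5*z - 14)/(z^2 + 2*z - 8)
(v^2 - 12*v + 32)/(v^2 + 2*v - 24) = (v - 8)/(v + 6)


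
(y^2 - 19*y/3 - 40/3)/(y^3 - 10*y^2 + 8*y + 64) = (y + 5/3)/(y^2 - 2*y - 8)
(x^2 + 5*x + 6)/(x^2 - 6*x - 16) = (x + 3)/(x - 8)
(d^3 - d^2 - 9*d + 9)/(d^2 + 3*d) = d - 4 + 3/d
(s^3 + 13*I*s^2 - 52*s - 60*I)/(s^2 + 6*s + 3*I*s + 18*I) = (s^3 + 13*I*s^2 - 52*s - 60*I)/(s^2 + 3*s*(2 + I) + 18*I)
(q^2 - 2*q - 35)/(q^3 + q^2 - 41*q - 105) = 1/(q + 3)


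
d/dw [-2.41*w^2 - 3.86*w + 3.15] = -4.82*w - 3.86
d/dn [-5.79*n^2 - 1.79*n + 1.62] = -11.58*n - 1.79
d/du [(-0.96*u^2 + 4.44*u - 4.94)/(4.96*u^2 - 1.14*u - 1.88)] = (-20.928*u^2 + 52.6144*u - 13.9788)/(24.6016*u^4 - 11.3088*u^3 - 17.35*u^2 + 4.2864*u + 3.5344)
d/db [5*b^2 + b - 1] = 10*b + 1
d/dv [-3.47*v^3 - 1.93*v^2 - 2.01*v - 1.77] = -10.41*v^2 - 3.86*v - 2.01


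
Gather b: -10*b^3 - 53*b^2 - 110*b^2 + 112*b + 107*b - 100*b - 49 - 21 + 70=-10*b^3 - 163*b^2 + 119*b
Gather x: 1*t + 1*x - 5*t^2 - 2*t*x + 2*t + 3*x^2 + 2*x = -5*t^2 + 3*t + 3*x^2 + x*(3 - 2*t)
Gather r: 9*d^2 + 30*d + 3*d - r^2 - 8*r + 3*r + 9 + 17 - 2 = 9*d^2 + 33*d - r^2 - 5*r + 24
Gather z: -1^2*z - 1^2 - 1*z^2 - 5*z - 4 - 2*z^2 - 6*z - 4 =-3*z^2 - 12*z - 9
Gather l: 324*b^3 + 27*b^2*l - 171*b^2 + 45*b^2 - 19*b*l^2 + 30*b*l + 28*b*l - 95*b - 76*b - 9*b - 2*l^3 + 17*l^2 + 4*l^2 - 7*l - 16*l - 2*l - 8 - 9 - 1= 324*b^3 - 126*b^2 - 180*b - 2*l^3 + l^2*(21 - 19*b) + l*(27*b^2 + 58*b - 25) - 18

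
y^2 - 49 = (y - 7)*(y + 7)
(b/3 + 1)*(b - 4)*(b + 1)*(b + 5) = b^4/3 + 5*b^3/3 - 13*b^2/3 - 77*b/3 - 20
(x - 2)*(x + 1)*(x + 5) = x^3 + 4*x^2 - 7*x - 10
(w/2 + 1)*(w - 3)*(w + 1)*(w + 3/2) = w^4/2 + 3*w^3/4 - 7*w^2/2 - 33*w/4 - 9/2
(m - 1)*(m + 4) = m^2 + 3*m - 4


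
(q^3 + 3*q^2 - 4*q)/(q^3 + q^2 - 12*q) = (q - 1)/(q - 3)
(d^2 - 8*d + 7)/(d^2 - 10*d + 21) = (d - 1)/(d - 3)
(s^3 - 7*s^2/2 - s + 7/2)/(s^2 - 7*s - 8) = (2*s^2 - 9*s + 7)/(2*(s - 8))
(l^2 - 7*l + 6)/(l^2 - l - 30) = (l - 1)/(l + 5)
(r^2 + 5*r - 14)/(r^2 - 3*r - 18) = (-r^2 - 5*r + 14)/(-r^2 + 3*r + 18)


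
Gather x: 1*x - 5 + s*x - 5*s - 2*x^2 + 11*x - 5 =-5*s - 2*x^2 + x*(s + 12) - 10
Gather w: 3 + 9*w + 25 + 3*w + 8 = 12*w + 36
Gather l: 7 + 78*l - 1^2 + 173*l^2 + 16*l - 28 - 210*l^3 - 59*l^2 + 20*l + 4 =-210*l^3 + 114*l^2 + 114*l - 18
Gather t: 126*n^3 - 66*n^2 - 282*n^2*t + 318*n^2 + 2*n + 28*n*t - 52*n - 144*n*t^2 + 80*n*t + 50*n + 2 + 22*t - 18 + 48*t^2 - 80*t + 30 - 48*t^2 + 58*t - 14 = 126*n^3 + 252*n^2 - 144*n*t^2 + t*(-282*n^2 + 108*n)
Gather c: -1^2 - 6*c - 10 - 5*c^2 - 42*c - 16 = -5*c^2 - 48*c - 27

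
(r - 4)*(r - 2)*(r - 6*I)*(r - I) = r^4 - 6*r^3 - 7*I*r^3 + 2*r^2 + 42*I*r^2 + 36*r - 56*I*r - 48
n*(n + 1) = n^2 + n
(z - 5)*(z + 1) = z^2 - 4*z - 5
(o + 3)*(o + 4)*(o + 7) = o^3 + 14*o^2 + 61*o + 84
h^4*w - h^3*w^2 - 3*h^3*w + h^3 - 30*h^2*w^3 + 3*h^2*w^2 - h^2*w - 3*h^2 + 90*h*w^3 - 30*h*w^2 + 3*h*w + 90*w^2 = (h - 3)*(h - 6*w)*(h + 5*w)*(h*w + 1)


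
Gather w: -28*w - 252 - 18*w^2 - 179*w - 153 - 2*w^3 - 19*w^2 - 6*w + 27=-2*w^3 - 37*w^2 - 213*w - 378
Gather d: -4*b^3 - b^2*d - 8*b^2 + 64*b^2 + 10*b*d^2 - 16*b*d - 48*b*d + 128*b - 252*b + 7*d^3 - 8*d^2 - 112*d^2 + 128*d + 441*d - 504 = -4*b^3 + 56*b^2 - 124*b + 7*d^3 + d^2*(10*b - 120) + d*(-b^2 - 64*b + 569) - 504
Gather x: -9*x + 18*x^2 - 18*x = 18*x^2 - 27*x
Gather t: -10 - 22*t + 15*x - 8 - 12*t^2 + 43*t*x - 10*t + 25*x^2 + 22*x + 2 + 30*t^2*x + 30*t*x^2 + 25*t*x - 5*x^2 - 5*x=t^2*(30*x - 12) + t*(30*x^2 + 68*x - 32) + 20*x^2 + 32*x - 16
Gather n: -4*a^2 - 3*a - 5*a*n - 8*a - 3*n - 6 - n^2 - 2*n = -4*a^2 - 11*a - n^2 + n*(-5*a - 5) - 6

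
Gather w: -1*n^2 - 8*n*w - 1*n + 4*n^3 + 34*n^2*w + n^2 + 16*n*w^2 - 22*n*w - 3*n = 4*n^3 + 16*n*w^2 - 4*n + w*(34*n^2 - 30*n)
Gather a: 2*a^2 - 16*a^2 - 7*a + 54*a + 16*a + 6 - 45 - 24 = -14*a^2 + 63*a - 63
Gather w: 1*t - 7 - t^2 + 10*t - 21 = -t^2 + 11*t - 28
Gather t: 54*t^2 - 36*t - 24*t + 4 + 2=54*t^2 - 60*t + 6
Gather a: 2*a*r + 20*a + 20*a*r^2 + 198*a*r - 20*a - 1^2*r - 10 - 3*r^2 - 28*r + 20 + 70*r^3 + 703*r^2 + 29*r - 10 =a*(20*r^2 + 200*r) + 70*r^3 + 700*r^2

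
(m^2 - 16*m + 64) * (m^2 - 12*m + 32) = m^4 - 28*m^3 + 288*m^2 - 1280*m + 2048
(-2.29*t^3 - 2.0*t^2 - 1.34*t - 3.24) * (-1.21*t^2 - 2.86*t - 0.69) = 2.7709*t^5 + 8.9694*t^4 + 8.9215*t^3 + 9.1328*t^2 + 10.191*t + 2.2356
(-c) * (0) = 0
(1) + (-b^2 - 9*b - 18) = -b^2 - 9*b - 17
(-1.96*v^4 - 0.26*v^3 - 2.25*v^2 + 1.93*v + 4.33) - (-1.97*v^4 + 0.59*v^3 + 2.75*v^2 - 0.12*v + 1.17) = 0.01*v^4 - 0.85*v^3 - 5.0*v^2 + 2.05*v + 3.16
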